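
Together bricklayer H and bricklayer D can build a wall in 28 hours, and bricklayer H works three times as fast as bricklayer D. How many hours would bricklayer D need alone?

Let bricklayer D's rate be r; then bricklayer H's rate is 3r, so together (3 + 1)r = 4r = 1/28.
Thus r = 1/112 per hour.
Bricklayer D alone: 112 hours; bricklayer H alone: 112/3 hours.

112 hours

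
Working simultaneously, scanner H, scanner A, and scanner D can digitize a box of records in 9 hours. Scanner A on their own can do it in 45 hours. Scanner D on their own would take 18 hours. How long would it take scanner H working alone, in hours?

Combined rate is 1/9 per hour.
Known contribution: 1/45 + 1/18 = (2 + 5)/90 = 7/90 per hour.
So scanner H's rate is 1/9 − 7/90 = 1/30, meaning 30 hours alone.

30 hours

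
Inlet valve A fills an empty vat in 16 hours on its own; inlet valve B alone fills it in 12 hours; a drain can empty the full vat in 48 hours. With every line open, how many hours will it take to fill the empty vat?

Net rate = 1/16 + 1/12 − 1/48 = (3 + 4 − 1)/48 = 6/48 = 1/8 per hour.
Filling time = 1 ÷ (1/8) = 8 hours.

8 hours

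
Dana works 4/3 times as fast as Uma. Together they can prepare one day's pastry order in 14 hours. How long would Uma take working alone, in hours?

Let Uma's rate be r; then Dana's rate is (4/3)r, so together (4/3 + 1)r = (7/3)r = 1/14.
Thus r = 3/98 per hour.
Uma alone: 98/3 hours; Dana alone: 49/2 hours.

98/3 hours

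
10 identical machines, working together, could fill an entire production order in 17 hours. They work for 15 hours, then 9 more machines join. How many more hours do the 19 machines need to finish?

One machine does 1/170 of the job per hour.
After 15 hours with 10 machines, 15/17 is done (2/17 left).
With 19 machines the rate is 19/170, so the rest takes 2/17 ÷ 19/170 = 20/19 hours.

20/19 hours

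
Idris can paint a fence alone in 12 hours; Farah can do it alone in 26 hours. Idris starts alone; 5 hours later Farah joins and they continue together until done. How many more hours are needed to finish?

91/19 hours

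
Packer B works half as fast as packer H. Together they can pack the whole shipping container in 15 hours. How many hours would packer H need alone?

Let packer H's rate be r; then packer B's rate is (1/2)r, so together (1/2 + 1)r = (3/2)r = 1/15.
Thus r = 2/45 per hour.
Packer H alone: 45/2 hours; packer B alone: 45 hours.

45/2 hours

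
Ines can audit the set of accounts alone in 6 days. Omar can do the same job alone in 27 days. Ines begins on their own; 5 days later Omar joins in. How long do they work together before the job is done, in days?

9/11 days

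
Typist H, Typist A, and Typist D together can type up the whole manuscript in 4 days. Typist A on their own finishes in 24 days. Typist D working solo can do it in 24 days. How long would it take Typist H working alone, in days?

Combined rate is 1/4 per day.
Known contribution: 1/24 + 1/24 = (1 + 1)/24 = 2/24 = 1/12 per day.
So Typist H's rate is 1/4 − 1/12 = 1/6, meaning 6 days alone.

6 days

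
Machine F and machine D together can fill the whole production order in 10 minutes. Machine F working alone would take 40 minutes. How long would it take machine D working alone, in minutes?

40/3 minutes

Combined rate is 1/10 per minute.
Known contribution: 1/40 per minute.
So machine D's rate is 1/10 − 1/40 = 3/40, meaning 40/3 minutes alone.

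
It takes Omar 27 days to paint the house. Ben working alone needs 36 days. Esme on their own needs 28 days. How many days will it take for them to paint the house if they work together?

Combined rate: 1/27 + 1/36 + 1/28 = (28 + 21 + 27)/756 = 76/756 = 19/189 per day.
Time = 1 ÷ (19/189) = 189/19 days.

189/19 days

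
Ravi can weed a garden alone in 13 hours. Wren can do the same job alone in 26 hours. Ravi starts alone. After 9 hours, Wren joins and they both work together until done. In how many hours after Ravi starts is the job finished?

In the first 9 hours Ravi alone does 9/13 of the job, leaving 4/13.
Once everyone is working, combined rate: 1/13 + 1/26 = (2 + 1)/26 = 3/26 per hour.
Remaining 4/13 at 3/26 per hour takes 8/3 hours.
Total from the start = 9 + 8/3 = 35/3 hours.

35/3 hours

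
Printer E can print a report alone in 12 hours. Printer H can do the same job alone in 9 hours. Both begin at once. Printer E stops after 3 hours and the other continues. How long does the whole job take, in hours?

27/4 hours

In the first 3 hours the combined rate is 7/36, so 7/12 of the job is done, leaving 5/12.
After printer E leaves the rate is 1/9 per hour; the remaining 5/12 takes 15/4 hours.
Total = 3 + 15/4 = 27/4 hours.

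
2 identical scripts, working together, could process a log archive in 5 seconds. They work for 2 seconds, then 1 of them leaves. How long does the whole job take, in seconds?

8 seconds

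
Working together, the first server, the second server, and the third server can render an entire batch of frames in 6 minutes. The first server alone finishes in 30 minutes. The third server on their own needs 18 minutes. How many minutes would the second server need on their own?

Combined rate is 1/6 per minute.
Known contribution: 1/30 + 1/18 = (3 + 5)/90 = 8/90 = 4/45 per minute.
So the second server's rate is 1/6 − 4/45 = 7/90, meaning 90/7 minutes alone.

90/7 minutes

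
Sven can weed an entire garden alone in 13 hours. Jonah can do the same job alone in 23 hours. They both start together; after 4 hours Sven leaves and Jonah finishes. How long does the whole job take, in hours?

In the first 4 hours the combined rate is 36/299, so 144/299 of the job is done, leaving 155/299.
After Sven leaves the rate is 1/23 per hour; the remaining 155/299 takes 155/13 hours.
Total = 4 + 155/13 = 207/13 hours.

207/13 hours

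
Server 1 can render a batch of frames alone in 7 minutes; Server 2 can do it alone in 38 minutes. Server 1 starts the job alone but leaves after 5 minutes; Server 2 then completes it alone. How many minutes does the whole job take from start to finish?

In 5 minutes Server 1 does 5/7 of the job, leaving 2/7.
Server 2 works at 1/38 per minute, so finishing takes 2/7 ÷ 1/38 = 76/7 minutes.
Total time = 5 + 76/7 = 111/7 minutes.

111/7 minutes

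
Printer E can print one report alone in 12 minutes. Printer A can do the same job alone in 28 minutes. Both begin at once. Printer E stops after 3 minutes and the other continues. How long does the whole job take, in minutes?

21 minutes

In the first 3 minutes the combined rate is 5/42, so 5/14 of the job is done, leaving 9/14.
After printer E leaves the rate is 1/28 per minute; the remaining 9/14 takes 18 minutes.
Total = 3 + 18 = 21 minutes.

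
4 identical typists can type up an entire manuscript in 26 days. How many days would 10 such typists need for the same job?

Total work is 4·26 = 104 typist-days.
With 10 typists: 104/10 = 52/5 days.

52/5 days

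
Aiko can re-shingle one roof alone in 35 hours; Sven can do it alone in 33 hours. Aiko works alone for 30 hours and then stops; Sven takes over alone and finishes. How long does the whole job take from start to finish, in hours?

In 30 hours Aiko does 30/35 = 6/7 of the job, leaving 1/7.
Sven works at 1/33 per hour, so finishing takes 1/7 ÷ 1/33 = 33/7 hours.
Total time = 30 + 33/7 = 243/7 hours.

243/7 hours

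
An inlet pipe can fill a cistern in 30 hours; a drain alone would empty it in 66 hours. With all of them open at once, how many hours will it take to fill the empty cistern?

Net rate = 1/30 − 1/66 = (11 − 5)/330 = 6/330 = 1/55 per hour.
Filling time = 1 ÷ (1/55) = 55 hours.

55 hours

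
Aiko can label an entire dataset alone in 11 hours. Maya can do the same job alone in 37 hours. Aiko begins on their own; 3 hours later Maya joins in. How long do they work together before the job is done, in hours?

37/6 hours

In the first 3 hours Aiko alone does 3/11 of the job, leaving 8/11.
Once everyone is working, combined rate: 1/11 + 1/37 = (37 + 11)/407 = 48/407 per hour.
Remaining 8/11 at 48/407 per hour takes 37/6 hours.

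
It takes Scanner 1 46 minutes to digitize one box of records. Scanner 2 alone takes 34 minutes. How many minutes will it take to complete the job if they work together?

391/20 minutes

Combined rate: 1/46 + 1/34 = (17 + 23)/782 = 40/782 = 20/391 per minute.
Time = 1 ÷ (20/391) = 391/20 minutes.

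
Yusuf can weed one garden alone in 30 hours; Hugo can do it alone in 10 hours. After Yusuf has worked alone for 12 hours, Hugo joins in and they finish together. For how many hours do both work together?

In 12 hours Yusuf does 12/30 = 2/5 of the job, leaving 3/5.
Yusuf and Hugo together work at 2/15 per hour, so finishing takes 3/5 ÷ 2/15 = 9/2 hours.

9/2 hours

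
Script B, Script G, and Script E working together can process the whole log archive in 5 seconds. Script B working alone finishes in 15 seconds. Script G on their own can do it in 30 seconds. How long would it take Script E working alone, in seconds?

Combined rate is 1/5 per second.
Known contribution: 1/15 + 1/30 = (2 + 1)/30 = 3/30 = 1/10 per second.
So Script E's rate is 1/5 − 1/10 = 1/10, meaning 10 seconds alone.

10 seconds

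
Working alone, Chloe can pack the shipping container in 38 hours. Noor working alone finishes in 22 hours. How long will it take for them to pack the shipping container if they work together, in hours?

With two workers the combined time is the product over the sum: 38·22/(38+22) = 836/60 = 209/15 hours.

209/15 hours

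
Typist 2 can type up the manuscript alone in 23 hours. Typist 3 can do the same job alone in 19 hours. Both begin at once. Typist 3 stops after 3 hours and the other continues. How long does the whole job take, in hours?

368/19 hours

In the first 3 hours the combined rate is 42/437, so 126/437 of the job is done, leaving 311/437.
After typist 3 leaves the rate is 1/23 per hour; the remaining 311/437 takes 311/19 hours.
Total = 3 + 311/19 = 368/19 hours.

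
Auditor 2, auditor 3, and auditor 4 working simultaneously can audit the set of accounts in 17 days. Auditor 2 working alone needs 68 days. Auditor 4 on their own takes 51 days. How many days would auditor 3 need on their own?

Combined rate is 1/17 per day.
Known contribution: 1/68 + 1/51 = (3 + 4)/204 = 7/204 per day.
So auditor 3's rate is 1/17 − 7/204 = 5/204, meaning 204/5 days alone.

204/5 days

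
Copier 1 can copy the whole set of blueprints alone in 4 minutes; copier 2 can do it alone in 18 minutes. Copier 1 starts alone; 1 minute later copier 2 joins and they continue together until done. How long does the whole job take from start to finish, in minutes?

In 1 minute copier 1 does 1/4 of the job, leaving 3/4.
Copier 1 and copier 2 together work at 11/36 per minute, so finishing takes 3/4 ÷ 11/36 = 27/11 minutes.
Total time = 1 + 27/11 = 38/11 minutes.

38/11 minutes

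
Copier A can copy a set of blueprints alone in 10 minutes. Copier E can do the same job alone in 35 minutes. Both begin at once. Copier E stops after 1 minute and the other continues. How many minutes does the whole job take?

In the first 1 minute the combined rate is 9/70, so 9/70 of the job is done, leaving 61/70.
After copier E leaves the rate is 1/10 per minute; the remaining 61/70 takes 61/7 minutes.
Total = 1 + 61/7 = 68/7 minutes.

68/7 minutes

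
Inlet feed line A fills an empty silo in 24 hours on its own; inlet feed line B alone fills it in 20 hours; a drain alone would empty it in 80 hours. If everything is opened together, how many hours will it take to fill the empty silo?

240/19 hours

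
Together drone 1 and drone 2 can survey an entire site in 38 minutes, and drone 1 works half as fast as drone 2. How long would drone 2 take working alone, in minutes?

57 minutes

Let drone 2's rate be r; then drone 1's rate is (1/2)r, so together (1/2 + 1)r = (3/2)r = 1/38.
Thus r = 1/57 per minute.
Drone 2 alone: 57 minutes; drone 1 alone: 114 minutes.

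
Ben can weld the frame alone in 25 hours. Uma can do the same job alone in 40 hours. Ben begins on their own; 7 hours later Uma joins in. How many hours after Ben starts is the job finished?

235/13 hours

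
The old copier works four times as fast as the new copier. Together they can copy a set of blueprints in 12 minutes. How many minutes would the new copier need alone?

60 minutes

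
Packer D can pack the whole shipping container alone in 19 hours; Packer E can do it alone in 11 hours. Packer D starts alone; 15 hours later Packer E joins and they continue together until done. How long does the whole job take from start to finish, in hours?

247/15 hours

In 15 hours Packer D does 15/19 of the job, leaving 4/19.
Packer D and Packer E together work at 30/209 per hour, so finishing takes 4/19 ÷ 30/209 = 22/15 hours.
Total time = 15 + 22/15 = 247/15 hours.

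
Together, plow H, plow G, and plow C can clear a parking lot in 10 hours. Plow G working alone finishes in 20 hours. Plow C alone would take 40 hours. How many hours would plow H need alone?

Combined rate is 1/10 per hour.
Known contribution: 1/20 + 1/40 = (2 + 1)/40 = 3/40 per hour.
So plow H's rate is 1/10 − 3/40 = 1/40, meaning 40 hours alone.

40 hours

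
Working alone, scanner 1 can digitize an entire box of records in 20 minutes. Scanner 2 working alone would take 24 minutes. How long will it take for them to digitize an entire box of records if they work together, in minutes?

120/11 minutes

Combined rate: 1/20 + 1/24 = (6 + 5)/120 = 11/120 per minute.
Time = 1 ÷ (11/120) = 120/11 minutes.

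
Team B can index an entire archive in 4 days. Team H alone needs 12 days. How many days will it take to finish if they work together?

With two workers the combined time is the product over the sum: 4·12/(4+12) = 48/16 = 3 days.

3 days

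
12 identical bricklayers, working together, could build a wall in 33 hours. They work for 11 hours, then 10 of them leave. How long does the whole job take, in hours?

143 hours

One bricklayer does 1/396 of the job per hour.
After 11 hours with 12 bricklayers, 1/3 is done (2/3 left).
With 2 bricklayers the rate is 2/396 = 1/198, so the rest takes 2/3 ÷ 1/198 = 132 hours.
Total = 11 + 132 = 143 hours.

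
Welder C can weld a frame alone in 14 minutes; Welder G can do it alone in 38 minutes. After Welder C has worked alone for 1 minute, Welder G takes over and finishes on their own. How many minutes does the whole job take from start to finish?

In 1 minute Welder C does 1/14 of the job, leaving 13/14.
Welder G works at 1/38 per minute, so finishing takes 13/14 ÷ 1/38 = 247/7 minutes.
Total time = 1 + 247/7 = 254/7 minutes.

254/7 minutes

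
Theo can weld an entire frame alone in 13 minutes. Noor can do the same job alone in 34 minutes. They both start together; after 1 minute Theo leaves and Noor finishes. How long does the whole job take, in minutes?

408/13 minutes

In the first 1 minute the combined rate is 47/442, so 47/442 of the job is done, leaving 395/442.
After Theo leaves the rate is 1/34 per minute; the remaining 395/442 takes 395/13 minutes.
Total = 1 + 395/13 = 408/13 minutes.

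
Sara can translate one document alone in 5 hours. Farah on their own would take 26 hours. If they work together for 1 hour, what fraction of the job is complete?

Combined rate: 1/5 + 1/26 = (26 + 5)/130 = 31/130 per hour.
In 1 hour they complete 1·31/130 = 31/130 of the job.

31/130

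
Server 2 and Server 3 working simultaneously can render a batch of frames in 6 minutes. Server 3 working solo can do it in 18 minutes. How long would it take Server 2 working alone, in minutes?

9 minutes

Combined rate is 1/6 per minute.
Known contribution: 1/18 per minute.
So Server 2's rate is 1/6 − 1/18 = 1/9, meaning 9 minutes alone.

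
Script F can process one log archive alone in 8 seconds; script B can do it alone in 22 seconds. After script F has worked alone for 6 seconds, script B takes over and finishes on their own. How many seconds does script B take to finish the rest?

In 6 seconds script F does 6/8 = 3/4 of the job, leaving 1/4.
Script B works at 1/22 per second, so finishing takes 1/4 ÷ 1/22 = 11/2 seconds.

11/2 seconds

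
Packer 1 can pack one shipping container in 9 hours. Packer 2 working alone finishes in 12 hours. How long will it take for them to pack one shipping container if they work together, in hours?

Combined rate: 1/9 + 1/12 = (4 + 3)/36 = 7/36 per hour.
Time = 1 ÷ (7/36) = 36/7 hours.

36/7 hours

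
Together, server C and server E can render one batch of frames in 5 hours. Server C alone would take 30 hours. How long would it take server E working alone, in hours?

Combined rate is 1/5 per hour.
Known contribution: 1/30 per hour.
So server E's rate is 1/5 − 1/30 = 1/6, meaning 6 hours alone.

6 hours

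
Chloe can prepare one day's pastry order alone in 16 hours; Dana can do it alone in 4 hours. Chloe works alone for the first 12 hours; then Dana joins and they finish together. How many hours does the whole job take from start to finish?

In 12 hours Chloe does 12/16 = 3/4 of the job, leaving 1/4.
Chloe and Dana together work at 5/16 per hour, so finishing takes 1/4 ÷ 5/16 = 4/5 hours.
Total time = 12 + 4/5 = 64/5 hours.

64/5 hours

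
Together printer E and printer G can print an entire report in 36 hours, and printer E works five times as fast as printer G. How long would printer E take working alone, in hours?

216/5 hours

Let printer G's rate be r; then printer E's rate is 5r, so together (5 + 1)r = 6r = 1/36.
Thus r = 1/216 per hour.
Printer G alone: 216 hours; printer E alone: 216/5 hours.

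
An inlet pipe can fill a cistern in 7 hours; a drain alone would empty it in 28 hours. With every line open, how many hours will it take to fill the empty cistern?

Net rate = 1/7 − 1/28 = (4 − 1)/28 = 3/28 per hour.
Filling time = 1 ÷ (3/28) = 28/3 hours.

28/3 hours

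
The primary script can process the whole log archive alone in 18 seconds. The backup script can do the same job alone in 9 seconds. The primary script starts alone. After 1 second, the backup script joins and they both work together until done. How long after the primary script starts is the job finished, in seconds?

20/3 seconds

In the first 1 second the primary script alone does 1/18 of the job, leaving 17/18.
Once everyone is working, combined rate: 1/18 + 1/9 = (1 + 2)/18 = 3/18 = 1/6 per second.
Remaining 17/18 at 1/6 per second takes 17/3 seconds.
Total from the start = 1 + 17/3 = 20/3 seconds.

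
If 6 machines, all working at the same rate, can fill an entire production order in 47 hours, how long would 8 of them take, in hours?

141/4 hours

Total work is 6·47 = 282 machine-hours.
With 8 machines: 282/8 = 141/4 hours.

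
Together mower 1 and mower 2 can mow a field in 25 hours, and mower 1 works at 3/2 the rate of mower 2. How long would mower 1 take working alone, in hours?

125/3 hours

Let mower 2's rate be r; then mower 1's rate is (3/2)r, so together (3/2 + 1)r = (5/2)r = 1/25.
Thus r = 2/125 per hour.
Mower 2 alone: 125/2 hours; mower 1 alone: 125/3 hours.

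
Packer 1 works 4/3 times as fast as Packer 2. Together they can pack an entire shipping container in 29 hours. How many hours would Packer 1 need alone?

Let Packer 2's rate be r; then Packer 1's rate is (4/3)r, so together (4/3 + 1)r = (7/3)r = 1/29.
Thus r = 3/203 per hour.
Packer 2 alone: 203/3 hours; Packer 1 alone: 203/4 hours.

203/4 hours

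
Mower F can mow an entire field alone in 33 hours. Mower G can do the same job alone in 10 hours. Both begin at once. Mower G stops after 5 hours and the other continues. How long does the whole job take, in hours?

In the first 5 hours the combined rate is 43/330, so 43/66 of the job is done, leaving 23/66.
After Mower G leaves the rate is 1/33 per hour; the remaining 23/66 takes 23/2 hours.
Total = 5 + 23/2 = 33/2 hours.

33/2 hours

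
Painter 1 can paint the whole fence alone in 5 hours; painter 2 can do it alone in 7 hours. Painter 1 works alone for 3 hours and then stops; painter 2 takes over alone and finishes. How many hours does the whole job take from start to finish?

29/5 hours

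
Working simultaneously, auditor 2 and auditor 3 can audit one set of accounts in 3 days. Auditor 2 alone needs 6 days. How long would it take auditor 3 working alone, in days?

Combined rate is 1/3 per day.
Known contribution: 1/6 per day.
So auditor 3's rate is 1/3 − 1/6 = 1/6, meaning 6 days alone.

6 days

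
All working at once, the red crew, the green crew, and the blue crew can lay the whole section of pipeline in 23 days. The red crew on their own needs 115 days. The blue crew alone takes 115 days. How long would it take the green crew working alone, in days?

115/3 days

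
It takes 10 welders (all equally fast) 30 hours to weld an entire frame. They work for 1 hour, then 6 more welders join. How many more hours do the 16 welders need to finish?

145/8 hours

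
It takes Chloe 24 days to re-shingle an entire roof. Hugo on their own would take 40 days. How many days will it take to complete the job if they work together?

15 days

Combined rate: 1/24 + 1/40 = (5 + 3)/120 = 8/120 = 1/15 per day.
Time = 1 ÷ (1/15) = 15 days.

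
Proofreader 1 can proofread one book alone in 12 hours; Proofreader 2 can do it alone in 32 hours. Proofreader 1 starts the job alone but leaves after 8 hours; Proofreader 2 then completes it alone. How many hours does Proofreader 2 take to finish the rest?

32/3 hours

In 8 hours Proofreader 1 does 8/12 = 2/3 of the job, leaving 1/3.
Proofreader 2 works at 1/32 per hour, so finishing takes 1/3 ÷ 1/32 = 32/3 hours.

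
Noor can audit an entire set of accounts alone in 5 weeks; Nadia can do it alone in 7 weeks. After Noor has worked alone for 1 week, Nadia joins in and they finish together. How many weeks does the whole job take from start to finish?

In 1 week Noor does 1/5 of the job, leaving 4/5.
Noor and Nadia together work at 12/35 per week, so finishing takes 4/5 ÷ 12/35 = 7/3 weeks.
Total time = 1 + 7/3 = 10/3 weeks.

10/3 weeks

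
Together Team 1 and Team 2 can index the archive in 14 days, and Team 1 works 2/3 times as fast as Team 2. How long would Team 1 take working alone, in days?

35 days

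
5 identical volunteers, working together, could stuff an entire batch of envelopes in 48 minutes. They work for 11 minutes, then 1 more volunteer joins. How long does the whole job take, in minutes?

251/6 minutes

One volunteer does 1/240 of the job per minute.
After 11 minutes with 5 volunteers, 11/48 is done (37/48 left).
With 6 volunteers the rate is 6/240 = 1/40, so the rest takes 37/48 ÷ 1/40 = 185/6 minutes.
Total = 11 + 185/6 = 251/6 minutes.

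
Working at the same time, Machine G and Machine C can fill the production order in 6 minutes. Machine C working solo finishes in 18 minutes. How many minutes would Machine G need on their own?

9 minutes

Combined rate is 1/6 per minute.
Known contribution: 1/18 per minute.
So Machine G's rate is 1/6 − 1/18 = 1/9, meaning 9 minutes alone.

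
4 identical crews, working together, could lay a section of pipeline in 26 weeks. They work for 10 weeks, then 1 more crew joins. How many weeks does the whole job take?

114/5 weeks

One crew does 1/104 of the job per week.
After 10 weeks with 4 crews, 5/13 is done (8/13 left).
With 5 crews the rate is 5/104, so the rest takes 8/13 ÷ 5/104 = 64/5 weeks.
Total = 10 + 64/5 = 114/5 weeks.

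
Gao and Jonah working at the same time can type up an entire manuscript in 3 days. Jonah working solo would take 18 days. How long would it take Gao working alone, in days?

18/5 days

Combined rate is 1/3 per day.
Known contribution: 1/18 per day.
So Gao's rate is 1/3 − 1/18 = 5/18, meaning 18/5 days alone.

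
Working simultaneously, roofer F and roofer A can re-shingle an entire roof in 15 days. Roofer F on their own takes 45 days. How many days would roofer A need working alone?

45/2 days

Combined rate is 1/15 per day.
Known contribution: 1/45 per day.
So roofer A's rate is 1/15 − 1/45 = 2/45, meaning 45/2 days alone.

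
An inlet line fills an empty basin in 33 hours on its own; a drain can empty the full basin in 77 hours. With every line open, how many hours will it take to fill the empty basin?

231/4 hours

Net rate = 1/33 − 1/77 = (7 − 3)/231 = 4/231 per hour.
Filling time = 1 ÷ (4/231) = 231/4 hours.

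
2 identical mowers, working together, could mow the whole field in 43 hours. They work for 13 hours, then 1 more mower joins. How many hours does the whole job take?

33 hours

One mower does 1/86 of the job per hour.
After 13 hours with 2 mowers, 13/43 is done (30/43 left).
With 3 mowers the rate is 3/86, so the rest takes 30/43 ÷ 3/86 = 20 hours.
Total = 13 + 20 = 33 hours.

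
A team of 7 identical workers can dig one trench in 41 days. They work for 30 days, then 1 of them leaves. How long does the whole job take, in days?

257/6 days

One worker does 1/287 of the job per day.
After 30 days with 7 workers, 30/41 is done (11/41 left).
With 6 workers the rate is 6/287, so the rest takes 11/41 ÷ 6/287 = 77/6 days.
Total = 30 + 77/6 = 257/6 days.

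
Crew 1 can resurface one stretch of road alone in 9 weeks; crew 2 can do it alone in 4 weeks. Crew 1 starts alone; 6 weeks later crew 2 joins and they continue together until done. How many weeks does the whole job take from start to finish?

In 6 weeks crew 1 does 6/9 = 2/3 of the job, leaving 1/3.
Crew 1 and crew 2 together work at 13/36 per week, so finishing takes 1/3 ÷ 13/36 = 12/13 weeks.
Total time = 6 + 12/13 = 90/13 weeks.

90/13 weeks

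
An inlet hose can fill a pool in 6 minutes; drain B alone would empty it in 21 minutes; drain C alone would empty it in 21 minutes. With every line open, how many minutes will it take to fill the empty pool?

Net rate = 1/6 − 1/21 − 1/21 = (7 − 2 − 2)/42 = 3/42 = 1/14 per minute.
Filling time = 1 ÷ (1/14) = 14 minutes.

14 minutes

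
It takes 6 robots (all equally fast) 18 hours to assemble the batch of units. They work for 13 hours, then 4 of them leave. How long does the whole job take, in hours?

28 hours

One robot does 1/108 of the job per hour.
After 13 hours with 6 robots, 13/18 is done (5/18 left).
With 2 robots the rate is 2/108 = 1/54, so the rest takes 5/18 ÷ 1/54 = 15 hours.
Total = 13 + 15 = 28 hours.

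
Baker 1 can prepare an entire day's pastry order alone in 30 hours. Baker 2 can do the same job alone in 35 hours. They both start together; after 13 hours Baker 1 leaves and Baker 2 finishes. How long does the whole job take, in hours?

In the first 13 hours the combined rate is 13/210, so 169/210 of the job is done, leaving 41/210.
After Baker 1 leaves the rate is 1/35 per hour; the remaining 41/210 takes 41/6 hours.
Total = 13 + 41/6 = 119/6 hours.

119/6 hours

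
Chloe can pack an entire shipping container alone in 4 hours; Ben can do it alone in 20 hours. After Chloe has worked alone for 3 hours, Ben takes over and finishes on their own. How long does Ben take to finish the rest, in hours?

In 3 hours Chloe does 3/4 of the job, leaving 1/4.
Ben works at 1/20 per hour, so finishing takes 1/4 ÷ 1/20 = 5 hours.

5 hours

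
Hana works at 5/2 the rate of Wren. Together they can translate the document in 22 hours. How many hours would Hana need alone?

154/5 hours

Let Wren's rate be r; then Hana's rate is (5/2)r, so together (5/2 + 1)r = (7/2)r = 1/22.
Thus r = 1/77 per hour.
Wren alone: 77 hours; Hana alone: 154/5 hours.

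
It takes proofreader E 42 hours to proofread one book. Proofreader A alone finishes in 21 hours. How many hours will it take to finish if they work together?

14 hours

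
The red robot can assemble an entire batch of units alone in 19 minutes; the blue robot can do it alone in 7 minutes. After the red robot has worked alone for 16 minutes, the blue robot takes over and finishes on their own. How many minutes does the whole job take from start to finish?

In 16 minutes the red robot does 16/19 of the job, leaving 3/19.
The blue robot works at 1/7 per minute, so finishing takes 3/19 ÷ 1/7 = 21/19 minutes.
Total time = 16 + 21/19 = 325/19 minutes.

325/19 minutes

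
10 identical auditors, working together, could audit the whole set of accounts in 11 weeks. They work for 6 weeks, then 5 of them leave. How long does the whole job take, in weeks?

16 weeks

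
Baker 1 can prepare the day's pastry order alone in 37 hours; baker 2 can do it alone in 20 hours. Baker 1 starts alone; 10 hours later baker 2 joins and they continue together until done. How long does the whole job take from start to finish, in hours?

370/19 hours

In 10 hours baker 1 does 10/37 of the job, leaving 27/37.
Baker 1 and baker 2 together work at 57/740 per hour, so finishing takes 27/37 ÷ 57/740 = 180/19 hours.
Total time = 10 + 180/19 = 370/19 hours.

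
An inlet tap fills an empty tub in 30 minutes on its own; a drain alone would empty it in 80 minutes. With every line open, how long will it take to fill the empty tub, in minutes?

48 minutes

Net rate = 1/30 − 1/80 = (8 − 3)/240 = 5/240 = 1/48 per minute.
Filling time = 1 ÷ (1/48) = 48 minutes.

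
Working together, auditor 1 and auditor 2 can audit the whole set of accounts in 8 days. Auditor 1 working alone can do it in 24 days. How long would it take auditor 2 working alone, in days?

Combined rate is 1/8 per day.
Known contribution: 1/24 per day.
So auditor 2's rate is 1/8 − 1/24 = 1/12, meaning 12 days alone.

12 days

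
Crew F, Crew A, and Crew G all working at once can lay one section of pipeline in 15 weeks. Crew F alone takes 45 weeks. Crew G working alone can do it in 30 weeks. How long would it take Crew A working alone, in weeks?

Combined rate is 1/15 per week.
Known contribution: 1/45 + 1/30 = (2 + 3)/90 = 5/90 = 1/18 per week.
So Crew A's rate is 1/15 − 1/18 = 1/90, meaning 90 weeks alone.

90 weeks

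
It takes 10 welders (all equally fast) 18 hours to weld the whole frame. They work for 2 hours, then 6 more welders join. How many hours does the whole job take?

One welder does 1/180 of the job per hour.
After 2 hours with 10 welders, 1/9 is done (8/9 left).
With 16 welders the rate is 16/180 = 4/45, so the rest takes 8/9 ÷ 4/45 = 10 hours.
Total = 2 + 10 = 12 hours.

12 hours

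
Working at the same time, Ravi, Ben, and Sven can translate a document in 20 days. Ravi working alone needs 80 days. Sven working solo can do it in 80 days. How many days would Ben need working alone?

40 days

Combined rate is 1/20 per day.
Known contribution: 1/80 + 1/80 = (1 + 1)/80 = 2/80 = 1/40 per day.
So Ben's rate is 1/20 − 1/40 = 1/40, meaning 40 days alone.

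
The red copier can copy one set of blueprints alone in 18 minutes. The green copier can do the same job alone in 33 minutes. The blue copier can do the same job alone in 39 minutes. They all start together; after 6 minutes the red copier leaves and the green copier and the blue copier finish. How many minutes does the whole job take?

In the first 6 minutes the combined rate is 287/2574, so 287/429 of the job is done, leaving 142/429.
After the red copier leaves the rate is 8/143 per minute; the remaining 142/429 takes 71/12 minutes.
Total = 6 + 71/12 = 143/12 minutes.

143/12 minutes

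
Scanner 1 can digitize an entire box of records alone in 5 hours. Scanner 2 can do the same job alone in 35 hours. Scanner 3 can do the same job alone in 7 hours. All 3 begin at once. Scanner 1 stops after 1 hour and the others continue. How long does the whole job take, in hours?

In the first 1 hour the combined rate is 13/35, so 13/35 of the job is done, leaving 22/35.
After scanner 1 leaves the rate is 6/35 per hour; the remaining 22/35 takes 11/3 hours.
Total = 1 + 11/3 = 14/3 hours.

14/3 hours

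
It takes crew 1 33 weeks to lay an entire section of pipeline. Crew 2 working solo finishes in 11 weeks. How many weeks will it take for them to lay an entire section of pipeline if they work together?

Combined rate: 1/33 + 1/11 = (1 + 3)/33 = 4/33 per week.
Time = 1 ÷ (4/33) = 33/4 weeks.

33/4 weeks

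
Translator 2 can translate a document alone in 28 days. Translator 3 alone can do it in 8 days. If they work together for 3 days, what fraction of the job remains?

29/56

Combined rate: 1/28 + 1/8 = (2 + 7)/56 = 9/56 per day.
In 3 days they complete 3·9/56 = 27/56 of the job.
So 29/56 remains.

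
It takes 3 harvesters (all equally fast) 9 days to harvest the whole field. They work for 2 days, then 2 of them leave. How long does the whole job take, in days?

23 days

One harvester does 1/27 of the job per day.
After 2 days with 3 harvesters, 2/9 is done (7/9 left).
With 1 harvester the rate is 1/27, so the rest takes 7/9 ÷ 1/27 = 21 days.
Total = 2 + 21 = 23 days.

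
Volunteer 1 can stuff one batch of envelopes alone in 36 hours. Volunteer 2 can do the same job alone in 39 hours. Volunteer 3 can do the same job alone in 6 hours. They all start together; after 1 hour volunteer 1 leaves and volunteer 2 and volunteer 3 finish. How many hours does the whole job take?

In the first 1 hour the combined rate is 103/468, so 103/468 of the job is done, leaving 365/468.
After volunteer 1 leaves the rate is 5/26 per hour; the remaining 365/468 takes 73/18 hours.
Total = 1 + 73/18 = 91/18 hours.

91/18 hours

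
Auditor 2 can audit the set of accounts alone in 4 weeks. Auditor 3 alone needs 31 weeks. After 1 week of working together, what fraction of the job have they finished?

35/124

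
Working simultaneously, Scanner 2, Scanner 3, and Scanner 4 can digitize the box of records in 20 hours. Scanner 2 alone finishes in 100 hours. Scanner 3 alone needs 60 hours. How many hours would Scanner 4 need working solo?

300/7 hours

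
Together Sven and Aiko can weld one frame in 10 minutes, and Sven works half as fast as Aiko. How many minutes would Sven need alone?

Let Aiko's rate be r; then Sven's rate is (1/2)r, so together (1/2 + 1)r = (3/2)r = 1/10.
Thus r = 1/15 per minute.
Aiko alone: 15 minutes; Sven alone: 30 minutes.

30 minutes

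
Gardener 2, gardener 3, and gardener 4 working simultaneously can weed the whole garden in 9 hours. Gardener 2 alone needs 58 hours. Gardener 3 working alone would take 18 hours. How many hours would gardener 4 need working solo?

261/10 hours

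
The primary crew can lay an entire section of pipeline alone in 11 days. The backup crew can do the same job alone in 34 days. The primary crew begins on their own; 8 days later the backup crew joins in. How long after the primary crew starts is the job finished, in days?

In the first 8 days the primary crew alone does 8/11 of the job, leaving 3/11.
Once everyone is working, combined rate: 1/11 + 1/34 = (34 + 11)/374 = 45/374 per day.
Remaining 3/11 at 45/374 per day takes 34/15 days.
Total from the start = 8 + 34/15 = 154/15 days.

154/15 days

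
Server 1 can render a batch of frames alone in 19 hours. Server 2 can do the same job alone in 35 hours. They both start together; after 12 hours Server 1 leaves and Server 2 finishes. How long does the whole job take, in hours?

245/19 hours

In the first 12 hours the combined rate is 54/665, so 648/665 of the job is done, leaving 17/665.
After Server 1 leaves the rate is 1/35 per hour; the remaining 17/665 takes 17/19 hours.
Total = 12 + 17/19 = 245/19 hours.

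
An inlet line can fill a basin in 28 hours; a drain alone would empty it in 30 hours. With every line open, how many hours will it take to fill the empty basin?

420 hours

Net rate = 1/28 − 1/30 = (15 − 14)/420 = 1/420 per hour.
Filling time = 1 ÷ (1/420) = 420 hours.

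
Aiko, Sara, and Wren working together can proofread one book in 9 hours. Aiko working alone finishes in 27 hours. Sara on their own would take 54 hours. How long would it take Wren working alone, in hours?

18 hours

Combined rate is 1/9 per hour.
Known contribution: 1/27 + 1/54 = (2 + 1)/54 = 3/54 = 1/18 per hour.
So Wren's rate is 1/9 − 1/18 = 1/18, meaning 18 hours alone.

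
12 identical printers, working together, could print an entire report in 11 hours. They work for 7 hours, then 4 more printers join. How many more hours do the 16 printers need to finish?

3 hours

One printer does 1/132 of the job per hour.
After 7 hours with 12 printers, 7/11 is done (4/11 left).
With 16 printers the rate is 16/132 = 4/33, so the rest takes 4/11 ÷ 4/33 = 3 hours.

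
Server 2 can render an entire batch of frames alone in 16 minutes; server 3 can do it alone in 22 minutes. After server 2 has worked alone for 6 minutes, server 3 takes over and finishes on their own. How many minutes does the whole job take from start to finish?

79/4 minutes

In 6 minutes server 2 does 6/16 = 3/8 of the job, leaving 5/8.
Server 3 works at 1/22 per minute, so finishing takes 5/8 ÷ 1/22 = 55/4 minutes.
Total time = 6 + 55/4 = 79/4 minutes.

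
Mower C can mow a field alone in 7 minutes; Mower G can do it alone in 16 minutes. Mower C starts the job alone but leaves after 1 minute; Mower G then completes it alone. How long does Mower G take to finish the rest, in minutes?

In 1 minute Mower C does 1/7 of the job, leaving 6/7.
Mower G works at 1/16 per minute, so finishing takes 6/7 ÷ 1/16 = 96/7 minutes.

96/7 minutes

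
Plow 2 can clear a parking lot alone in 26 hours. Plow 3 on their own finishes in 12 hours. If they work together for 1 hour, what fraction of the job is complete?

19/156

Combined rate: 1/26 + 1/12 = (6 + 13)/156 = 19/156 per hour.
In 1 hour they complete 1·19/156 = 19/156 of the job.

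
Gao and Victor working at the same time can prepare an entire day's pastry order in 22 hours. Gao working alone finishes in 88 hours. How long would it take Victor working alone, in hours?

Combined rate is 1/22 per hour.
Known contribution: 1/88 per hour.
So Victor's rate is 1/22 − 1/88 = 3/88, meaning 88/3 hours alone.

88/3 hours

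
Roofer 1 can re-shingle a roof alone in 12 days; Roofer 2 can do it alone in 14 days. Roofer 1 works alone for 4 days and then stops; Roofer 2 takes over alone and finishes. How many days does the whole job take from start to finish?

40/3 days

In 4 days Roofer 1 does 4/12 = 1/3 of the job, leaving 2/3.
Roofer 2 works at 1/14 per day, so finishing takes 2/3 ÷ 1/14 = 28/3 days.
Total time = 4 + 28/3 = 40/3 days.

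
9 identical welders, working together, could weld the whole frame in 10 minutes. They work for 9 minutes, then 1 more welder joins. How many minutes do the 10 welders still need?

One welder does 1/90 of the job per minute.
After 9 minutes with 9 welders, 9/10 is done (1/10 left).
With 10 welders the rate is 10/90 = 1/9, so the rest takes 1/10 ÷ 1/9 = 9/10 minutes.

9/10 minutes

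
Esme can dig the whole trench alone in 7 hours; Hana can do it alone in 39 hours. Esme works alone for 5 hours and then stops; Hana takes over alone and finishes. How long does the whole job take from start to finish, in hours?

113/7 hours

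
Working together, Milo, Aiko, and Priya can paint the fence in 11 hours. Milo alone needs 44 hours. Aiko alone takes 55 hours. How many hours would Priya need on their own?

20 hours

Combined rate is 1/11 per hour.
Known contribution: 1/44 + 1/55 = (5 + 4)/220 = 9/220 per hour.
So Priya's rate is 1/11 − 9/220 = 1/20, meaning 20 hours alone.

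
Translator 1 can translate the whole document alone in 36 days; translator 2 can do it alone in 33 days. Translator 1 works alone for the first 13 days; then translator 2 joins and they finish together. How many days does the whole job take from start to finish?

In 13 days translator 1 does 13/36 of the job, leaving 23/36.
Translator 1 and translator 2 together work at 23/396 per day, so finishing takes 23/36 ÷ 23/396 = 11 days.
Total time = 13 + 11 = 24 days.

24 days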